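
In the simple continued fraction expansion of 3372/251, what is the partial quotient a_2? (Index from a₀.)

3372 = 13·251 + 109   →  a_0 = 13
251 = 2·109 + 33   →  a_1 = 2
109 = 3·33 + 10   →  a_2 = 3

3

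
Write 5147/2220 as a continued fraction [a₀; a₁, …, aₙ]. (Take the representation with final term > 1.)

[2; 3, 7, 7, 14]

5147 = 2*2220 + 707
2220 = 3*707 + 99
707 = 7*99 + 14
99 = 7*14 + 1
14 = 14*1 + 0  (stop)
So 5147/2220 = [2; 3, 7, 7, 14].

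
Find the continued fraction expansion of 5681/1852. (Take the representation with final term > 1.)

[3; 14, 1, 4, 2, 3, 3]

5681 = 3×1852 + 125
1852 = 14×125 + 102
125 = 1×102 + 23
102 = 4×23 + 10
23 = 2×10 + 3
10 = 3×3 + 1
3 = 3×1 + 0  (stop)
So 5681/1852 = [3; 14, 1, 4, 2, 3, 3].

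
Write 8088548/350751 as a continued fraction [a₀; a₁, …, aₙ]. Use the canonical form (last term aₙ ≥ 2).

8088548 = 23·350751 + 21275
350751 = 16·21275 + 10351
21275 = 2·10351 + 573
10351 = 18·573 + 37
573 = 15·37 + 18
37 = 2·18 + 1
18 = 18·1 + 0  (stop)
So 8088548/350751 = [23; 16, 2, 18, 15, 2, 18].

[23; 16, 2, 18, 15, 2, 18]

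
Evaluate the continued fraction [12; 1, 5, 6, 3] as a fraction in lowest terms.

1502/117

Fold from the inside: start with 3/1.
  6 + 1/3 = 19/3
  5 + 3/19 = 98/19
  1 + 19/98 = 117/98
  12 + 98/117 = 1502/117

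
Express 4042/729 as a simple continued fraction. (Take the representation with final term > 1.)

4042 = 5·729 + 397
729 = 1·397 + 332
397 = 1·332 + 65
332 = 5·65 + 7
65 = 9·7 + 2
7 = 3·2 + 1
2 = 2·1 + 0  (stop)
So 4042/729 = [5; 1, 1, 5, 9, 3, 2].

[5; 1, 1, 5, 9, 3, 2]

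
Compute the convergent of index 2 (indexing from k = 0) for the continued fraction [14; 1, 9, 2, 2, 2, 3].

149/10

Using pₖ = aₖpₖ₋₁ + pₖ₋₂, qₖ = aₖqₖ₋₁ + qₖ₋₂ (with p₋₁=1, p₋₂=0, q₋₁=0, q₋₂=1):
  k=0: a=14, p=14, q=1
  k=1: a=1, p=15, q=1
  k=2: a=9, p=149, q=10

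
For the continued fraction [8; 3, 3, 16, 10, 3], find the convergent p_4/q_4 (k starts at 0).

13613/1640

Using pₖ = aₖpₖ₋₁ + pₖ₋₂, qₖ = aₖqₖ₋₁ + qₖ₋₂ (with p₋₁=1, p₋₂=0, q₋₁=0, q₋₂=1):
  k=0: a=8, p=8, q=1
  k=1: a=3, p=25, q=3
  k=2: a=3, p=83, q=10
  k=3: a=16, p=1353, q=163
  k=4: a=10, p=13613, q=1640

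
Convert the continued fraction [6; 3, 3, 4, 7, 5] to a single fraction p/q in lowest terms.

10071/1598

Fold from the inside: start with 5/1.
  7 + 1/5 = 36/5
  4 + 5/36 = 149/36
  3 + 36/149 = 483/149
  3 + 149/483 = 1598/483
  6 + 483/1598 = 10071/1598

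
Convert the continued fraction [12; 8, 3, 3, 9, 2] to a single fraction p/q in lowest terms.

Using pₖ = aₖpₖ₋₁ + pₖ₋₂ and qₖ = aₖqₖ₋₁ + qₖ₋₂:
  k=0: a=12, p=12, q=1
  k=1: a=8, p=97, q=8
  k=2: a=3, p=303, q=25
  k=3: a=3, p=1006, q=83
  k=4: a=9, p=9357, q=772
  k=5: a=2, p=19720, q=1627

19720/1627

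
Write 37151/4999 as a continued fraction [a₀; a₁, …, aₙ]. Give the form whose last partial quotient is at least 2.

37151 = 7*4999 + 2158
4999 = 2*2158 + 683
2158 = 3*683 + 109
683 = 6*109 + 29
109 = 3*29 + 22
29 = 1*22 + 7
22 = 3*7 + 1
7 = 7*1 + 0  (stop)
So 37151/4999 = [7; 2, 3, 6, 3, 1, 3, 7].

[7; 2, 3, 6, 3, 1, 3, 7]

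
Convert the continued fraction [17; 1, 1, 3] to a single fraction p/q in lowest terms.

123/7

Using pₖ = aₖpₖ₋₁ + pₖ₋₂ and qₖ = aₖqₖ₋₁ + qₖ₋₂:
  k=0: a=17, p=17, q=1
  k=1: a=1, p=18, q=1
  k=2: a=1, p=35, q=2
  k=3: a=3, p=123, q=7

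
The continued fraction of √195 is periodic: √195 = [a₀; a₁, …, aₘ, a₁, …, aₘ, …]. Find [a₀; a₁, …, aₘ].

a₀ = ⌊√195⌋ = 13.
With m₀=0, d₀=1 and mₖ₊₁ = dₖaₖ − mₖ, dₖ₊₁ = (n − mₖ₊₁²)/dₖ, aₖ₊₁ = ⌊(a₀+mₖ₊₁)/dₖ₊₁⌋:
  k=1: m=13, d=26, a=1
  k=2: m=13, d=1, a=26
d=1 and a=2a₀=26 at k=2, so the next step gives (m, d) = (13, 26) again — its k=1 value — and the period has length 2.

[13; 1, 26]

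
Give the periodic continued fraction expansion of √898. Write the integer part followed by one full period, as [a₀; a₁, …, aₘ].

a₀ = ⌊√898⌋ = 29.
With m₀=0, d₀=1 and mₖ₊₁ = dₖaₖ − mₖ, dₖ₊₁ = (n − mₖ₊₁²)/dₖ, aₖ₊₁ = ⌊(a₀+mₖ₊₁)/dₖ₊₁⌋:
  k=1: m=29, d=57, a=1
  k=2: m=28, d=2, a=28
  k=3: m=28, d=57, a=1
  k=4: m=29, d=1, a=58
d=1 and a=2a₀=58 at k=4, so the next step gives (m, d) = (29, 57) again — its k=1 value — and the period has length 4.

[29; 1, 28, 1, 58]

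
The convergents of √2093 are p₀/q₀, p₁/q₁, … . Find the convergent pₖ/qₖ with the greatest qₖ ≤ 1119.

√2093 = [45; 1, 2, 1, 90, …] (period length 4).
Convergents:
  p_0/q_0 = 45/1
  p_1/q_1 = 46/1
  p_2/q_2 = 137/3
  p_3/q_3 = 183/4
  p_4/q_4 = 16607/363
  p_5/q_5 = 16790/367
  p_6/q_6 = 50187/1097
  p_7/q_7 = 66977/1464
q_6 = 1097 ≤ 1119 < 1464 = q_7, so the answer is 50187/1097.

50187/1097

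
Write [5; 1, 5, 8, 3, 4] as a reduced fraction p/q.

Using pₖ = aₖpₖ₋₁ + pₖ₋₂ and qₖ = aₖqₖ₋₁ + qₖ₋₂:
  k=0: a=5, p=5, q=1
  k=1: a=1, p=6, q=1
  k=2: a=5, p=35, q=6
  k=3: a=8, p=286, q=49
  k=4: a=3, p=893, q=153
  k=5: a=4, p=3858, q=661

3858/661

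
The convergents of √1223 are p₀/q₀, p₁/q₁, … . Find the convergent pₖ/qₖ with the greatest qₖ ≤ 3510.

85645/2449

√1223 = [34; 1, 33, 1, 68, …] (period length 4).
Convergents:
  p_0/q_0 = 34/1
  p_1/q_1 = 35/1
  p_2/q_2 = 1189/34
  p_3/q_3 = 1224/35
  p_4/q_4 = 84421/2414
  p_5/q_5 = 85645/2449
  p_6/q_6 = 2910706/83231
q_5 = 2449 ≤ 3510 < 83231 = q_6, so the answer is 85645/2449.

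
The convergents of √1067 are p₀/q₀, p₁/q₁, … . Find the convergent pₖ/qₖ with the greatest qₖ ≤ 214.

6435/197

√1067 = [32; 1, 1, 1, 64, …] (period length 4).
Convergents:
  p_0/q_0 = 32/1
  p_1/q_1 = 33/1
  p_2/q_2 = 65/2
  p_3/q_3 = 98/3
  p_4/q_4 = 6337/194
  p_5/q_5 = 6435/197
  p_6/q_6 = 12772/391
q_5 = 197 ≤ 214 < 391 = q_6, so the answer is 6435/197.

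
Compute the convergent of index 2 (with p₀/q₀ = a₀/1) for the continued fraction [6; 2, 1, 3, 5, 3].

19/3

Using pₖ = aₖpₖ₋₁ + pₖ₋₂, qₖ = aₖqₖ₋₁ + qₖ₋₂ (with p₋₁=1, p₋₂=0, q₋₁=0, q₋₂=1):
  k=0: a=6, p=6, q=1
  k=1: a=2, p=13, q=2
  k=2: a=1, p=19, q=3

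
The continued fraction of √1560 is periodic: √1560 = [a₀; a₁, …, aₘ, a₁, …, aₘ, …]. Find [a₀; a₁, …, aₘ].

[39; 2, 78]

a₀ = ⌊√1560⌋ = 39.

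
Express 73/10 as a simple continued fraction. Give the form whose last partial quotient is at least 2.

73 = 7*10 + 3
10 = 3*3 + 1
3 = 3*1 + 0  (stop)
So 73/10 = [7; 3, 3].

[7; 3, 3]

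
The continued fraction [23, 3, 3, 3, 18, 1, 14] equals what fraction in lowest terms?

Fold from the inside: start with 14/1.
  1 + 1/14 = 15/14
  18 + 14/15 = 284/15
  3 + 15/284 = 867/284
  3 + 284/867 = 2885/867
  3 + 867/2885 = 9522/2885
  23 + 2885/9522 = 221891/9522

221891/9522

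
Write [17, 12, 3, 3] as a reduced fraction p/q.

2101/123

Using pₖ = aₖpₖ₋₁ + pₖ₋₂ and qₖ = aₖqₖ₋₁ + qₖ₋₂:
  k=0: a=17, p=17, q=1
  k=1: a=12, p=205, q=12
  k=2: a=3, p=632, q=37
  k=3: a=3, p=2101, q=123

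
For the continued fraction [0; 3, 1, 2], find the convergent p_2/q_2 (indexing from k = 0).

1/4

Using pₖ = aₖpₖ₋₁ + pₖ₋₂, qₖ = aₖqₖ₋₁ + qₖ₋₂ (with p₋₁=1, p₋₂=0, q₋₁=0, q₋₂=1):
  k=0: a=0, p=0, q=1
  k=1: a=3, p=1, q=3
  k=2: a=1, p=1, q=4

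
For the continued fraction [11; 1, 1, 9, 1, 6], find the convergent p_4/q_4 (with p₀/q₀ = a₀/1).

242/21

Using pₖ = aₖpₖ₋₁ + pₖ₋₂, qₖ = aₖqₖ₋₁ + qₖ₋₂ (with p₋₁=1, p₋₂=0, q₋₁=0, q₋₂=1):
  k=0: a=11, p=11, q=1
  k=1: a=1, p=12, q=1
  k=2: a=1, p=23, q=2
  k=3: a=9, p=219, q=19
  k=4: a=1, p=242, q=21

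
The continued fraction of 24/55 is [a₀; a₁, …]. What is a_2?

24 = 0·55 + 24   →  a_0 = 0
55 = 2·24 + 7   →  a_1 = 2
24 = 3·7 + 3   →  a_2 = 3

3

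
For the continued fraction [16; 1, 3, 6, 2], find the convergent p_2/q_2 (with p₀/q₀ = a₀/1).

67/4

Using pₖ = aₖpₖ₋₁ + pₖ₋₂, qₖ = aₖqₖ₋₁ + qₖ₋₂ (with p₋₁=1, p₋₂=0, q₋₁=0, q₋₂=1):
  k=0: a=16, p=16, q=1
  k=1: a=1, p=17, q=1
  k=2: a=3, p=67, q=4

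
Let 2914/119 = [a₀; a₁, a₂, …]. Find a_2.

19

2914 = 24·119 + 58   →  a_0 = 24
119 = 2·58 + 3   →  a_1 = 2
58 = 19·3 + 1   →  a_2 = 19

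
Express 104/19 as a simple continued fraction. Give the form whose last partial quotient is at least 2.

[5; 2, 9]

104 = 5*19 + 9
19 = 2*9 + 1
9 = 9*1 + 0  (stop)
So 104/19 = [5; 2, 9].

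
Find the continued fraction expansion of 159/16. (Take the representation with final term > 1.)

159 = 9*16 + 15
16 = 1*15 + 1
15 = 15*1 + 0  (stop)
So 159/16 = [9; 1, 15].

[9; 1, 15]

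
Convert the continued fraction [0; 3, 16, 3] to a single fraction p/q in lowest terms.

Using pₖ = aₖpₖ₋₁ + pₖ₋₂ and qₖ = aₖqₖ₋₁ + qₖ₋₂:
  k=0: a=0, p=0, q=1
  k=1: a=3, p=1, q=3
  k=2: a=16, p=16, q=49
  k=3: a=3, p=49, q=150

49/150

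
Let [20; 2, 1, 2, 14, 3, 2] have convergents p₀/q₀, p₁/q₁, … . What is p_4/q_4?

Using pₖ = aₖpₖ₋₁ + pₖ₋₂, qₖ = aₖqₖ₋₁ + qₖ₋₂ (with p₋₁=1, p₋₂=0, q₋₁=0, q₋₂=1):
  k=0: a=20, p=20, q=1
  k=1: a=2, p=41, q=2
  k=2: a=1, p=61, q=3
  k=3: a=2, p=163, q=8
  k=4: a=14, p=2343, q=115

2343/115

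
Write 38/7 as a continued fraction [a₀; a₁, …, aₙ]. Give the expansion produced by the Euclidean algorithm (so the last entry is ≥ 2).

[5; 2, 3]

38 = 5×7 + 3
7 = 2×3 + 1
3 = 3×1 + 0  (stop)
So 38/7 = [5; 2, 3].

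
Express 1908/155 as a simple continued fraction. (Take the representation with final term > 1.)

1908 = 12·155 + 48
155 = 3·48 + 11
48 = 4·11 + 4
11 = 2·4 + 3
4 = 1·3 + 1
3 = 3·1 + 0  (stop)
So 1908/155 = [12; 3, 4, 2, 1, 3].

[12; 3, 4, 2, 1, 3]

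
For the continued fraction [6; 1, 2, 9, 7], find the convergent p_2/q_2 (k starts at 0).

Using pₖ = aₖpₖ₋₁ + pₖ₋₂, qₖ = aₖqₖ₋₁ + qₖ₋₂ (with p₋₁=1, p₋₂=0, q₋₁=0, q₋₂=1):
  k=0: a=6, p=6, q=1
  k=1: a=1, p=7, q=1
  k=2: a=2, p=20, q=3

20/3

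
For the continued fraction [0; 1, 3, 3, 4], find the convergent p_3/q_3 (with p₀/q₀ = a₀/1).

Using pₖ = aₖpₖ₋₁ + pₖ₋₂, qₖ = aₖqₖ₋₁ + qₖ₋₂ (with p₋₁=1, p₋₂=0, q₋₁=0, q₋₂=1):
  k=0: a=0, p=0, q=1
  k=1: a=1, p=1, q=1
  k=2: a=3, p=3, q=4
  k=3: a=3, p=10, q=13

10/13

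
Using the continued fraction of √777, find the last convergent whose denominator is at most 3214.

√777 = [27; 1, 6, 1, 54, …] (period length 4).
Convergents:
  p_0/q_0 = 27/1
  p_1/q_1 = 28/1
  p_2/q_2 = 195/7
  p_3/q_3 = 223/8
  p_4/q_4 = 12237/439
  p_5/q_5 = 12460/447
  p_6/q_6 = 86997/3121
  p_7/q_7 = 99457/3568
q_6 = 3121 ≤ 3214 < 3568 = q_7, so the answer is 86997/3121.

86997/3121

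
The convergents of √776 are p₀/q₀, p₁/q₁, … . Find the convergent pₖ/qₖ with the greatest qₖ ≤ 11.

195/7

√776 = [27; 1, 5, 1, 54, …] (period length 4).
Convergents:
  p_0/q_0 = 27/1
  p_1/q_1 = 28/1
  p_2/q_2 = 167/6
  p_3/q_3 = 195/7
  p_4/q_4 = 10697/384
q_3 = 7 ≤ 11 < 384 = q_4, so the answer is 195/7.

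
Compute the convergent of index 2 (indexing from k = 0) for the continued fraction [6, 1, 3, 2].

27/4

Using pₖ = aₖpₖ₋₁ + pₖ₋₂, qₖ = aₖqₖ₋₁ + qₖ₋₂ (with p₋₁=1, p₋₂=0, q₋₁=0, q₋₂=1):
  k=0: a=6, p=6, q=1
  k=1: a=1, p=7, q=1
  k=2: a=3, p=27, q=4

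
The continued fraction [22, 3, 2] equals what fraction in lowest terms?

156/7

Fold from the inside: start with 2/1.
  3 + 1/2 = 7/2
  22 + 2/7 = 156/7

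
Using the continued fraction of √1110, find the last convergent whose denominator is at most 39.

633/19

√1110 = [33; 3, 6, 3, 66, …] (period length 4).
Convergents:
  p_0/q_0 = 33/1
  p_1/q_1 = 100/3
  p_2/q_2 = 633/19
  p_3/q_3 = 1999/60
q_2 = 19 ≤ 39 < 60 = q_3, so the answer is 633/19.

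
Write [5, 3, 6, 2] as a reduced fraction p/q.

Fold from the inside: start with 2/1.
  6 + 1/2 = 13/2
  3 + 2/13 = 41/13
  5 + 13/41 = 218/41

218/41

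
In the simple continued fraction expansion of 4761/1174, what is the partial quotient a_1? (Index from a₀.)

18

4761 = 4·1174 + 65   →  a_0 = 4
1174 = 18·65 + 4   →  a_1 = 18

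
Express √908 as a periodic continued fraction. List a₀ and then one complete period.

[30; 7, 1, 1, 14, 1, 1, 7, 60]

a₀ = ⌊√908⌋ = 30.
With m₀=0, d₀=1 and mₖ₊₁ = dₖaₖ − mₖ, dₖ₊₁ = (n − mₖ₊₁²)/dₖ, aₖ₊₁ = ⌊(a₀+mₖ₊₁)/dₖ₊₁⌋:
  k=1: m=30, d=8, a=7
  k=2: m=26, d=29, a=1
  k=3: m=3, d=31, a=1
  k=4: m=28, d=4, a=14
  k=5: m=28, d=31, a=1
  k=6: m=3, d=29, a=1
  k=7: m=26, d=8, a=7
  k=8: m=30, d=1, a=60
d=1 and a=2a₀=60 at k=8, so the next step gives (m, d) = (30, 8) again — its k=1 value — and the period has length 8.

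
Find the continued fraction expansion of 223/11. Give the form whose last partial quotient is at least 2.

223 = 20*11 + 3
11 = 3*3 + 2
3 = 1*2 + 1
2 = 2*1 + 0  (stop)
So 223/11 = [20; 3, 1, 2].

[20; 3, 1, 2]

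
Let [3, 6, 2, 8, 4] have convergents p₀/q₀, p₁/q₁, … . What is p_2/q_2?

41/13

Using pₖ = aₖpₖ₋₁ + pₖ₋₂, qₖ = aₖqₖ₋₁ + qₖ₋₂ (with p₋₁=1, p₋₂=0, q₋₁=0, q₋₂=1):
  k=0: a=3, p=3, q=1
  k=1: a=6, p=19, q=6
  k=2: a=2, p=41, q=13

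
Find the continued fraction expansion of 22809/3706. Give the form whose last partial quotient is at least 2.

22809 = 6·3706 + 573
3706 = 6·573 + 268
573 = 2·268 + 37
268 = 7·37 + 9
37 = 4·9 + 1
9 = 9·1 + 0  (stop)
So 22809/3706 = [6; 6, 2, 7, 4, 9].

[6; 6, 2, 7, 4, 9]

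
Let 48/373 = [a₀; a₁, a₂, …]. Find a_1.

7

48 = 0·373 + 48   →  a_0 = 0
373 = 7·48 + 37   →  a_1 = 7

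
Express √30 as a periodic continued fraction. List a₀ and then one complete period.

[5; 2, 10]

a₀ = ⌊√30⌋ = 5.
With m₀=0, d₀=1 and mₖ₊₁ = dₖaₖ − mₖ, dₖ₊₁ = (n − mₖ₊₁²)/dₖ, aₖ₊₁ = ⌊(a₀+mₖ₊₁)/dₖ₊₁⌋:
  k=1: m=5, d=5, a=2
  k=2: m=5, d=1, a=10
d=1 and a=2a₀=10 at k=2, so the next step gives (m, d) = (5, 5) again — its k=1 value — and the period has length 2.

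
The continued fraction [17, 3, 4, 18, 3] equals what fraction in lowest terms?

Fold from the inside: start with 3/1.
  18 + 1/3 = 55/3
  4 + 3/55 = 223/55
  3 + 55/223 = 724/223
  17 + 223/724 = 12531/724

12531/724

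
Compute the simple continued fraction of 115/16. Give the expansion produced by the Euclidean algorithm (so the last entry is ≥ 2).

[7; 5, 3]

115 = 7*16 + 3
16 = 5*3 + 1
3 = 3*1 + 0  (stop)
So 115/16 = [7; 5, 3].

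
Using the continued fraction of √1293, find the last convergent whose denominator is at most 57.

√1293 = [35; 1, 22, 1, 70, …] (period length 4).
Convergents:
  p_0/q_0 = 35/1
  p_1/q_1 = 36/1
  p_2/q_2 = 827/23
  p_3/q_3 = 863/24
  p_4/q_4 = 61237/1703
q_3 = 24 ≤ 57 < 1703 = q_4, so the answer is 863/24.

863/24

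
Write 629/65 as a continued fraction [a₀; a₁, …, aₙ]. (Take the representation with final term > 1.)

629 = 9*65 + 44
65 = 1*44 + 21
44 = 2*21 + 2
21 = 10*2 + 1
2 = 2*1 + 0  (stop)
So 629/65 = [9; 1, 2, 10, 2].

[9; 1, 2, 10, 2]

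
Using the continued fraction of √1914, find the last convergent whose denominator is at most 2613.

√1914 = [43; 1, 2, 1, 86, …] (period length 4).
Convergents:
  p_0/q_0 = 43/1
  p_1/q_1 = 44/1
  p_2/q_2 = 131/3
  p_3/q_3 = 175/4
  p_4/q_4 = 15181/347
  p_5/q_5 = 15356/351
  p_6/q_6 = 45893/1049
  p_7/q_7 = 61249/1400
  p_8/q_8 = 5313307/121449
q_7 = 1400 ≤ 2613 < 121449 = q_8, so the answer is 61249/1400.

61249/1400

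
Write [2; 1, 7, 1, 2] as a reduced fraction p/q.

75/26

Fold from the inside: start with 2/1.
  1 + 1/2 = 3/2
  7 + 2/3 = 23/3
  1 + 3/23 = 26/23
  2 + 23/26 = 75/26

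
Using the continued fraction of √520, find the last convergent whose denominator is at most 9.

√520 = [22; 1, 4, 11, 4, 1, 44, …] (period length 6).
Convergents:
  p_0/q_0 = 22/1
  p_1/q_1 = 23/1
  p_2/q_2 = 114/5
  p_3/q_3 = 1277/56
q_2 = 5 ≤ 9 < 56 = q_3, so the answer is 114/5.

114/5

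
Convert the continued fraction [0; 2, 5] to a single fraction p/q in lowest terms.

Using pₖ = aₖpₖ₋₁ + pₖ₋₂ and qₖ = aₖqₖ₋₁ + qₖ₋₂:
  k=0: a=0, p=0, q=1
  k=1: a=2, p=1, q=2
  k=2: a=5, p=5, q=11

5/11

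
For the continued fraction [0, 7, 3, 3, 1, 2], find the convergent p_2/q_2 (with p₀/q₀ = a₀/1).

Using pₖ = aₖpₖ₋₁ + pₖ₋₂, qₖ = aₖqₖ₋₁ + qₖ₋₂ (with p₋₁=1, p₋₂=0, q₋₁=0, q₋₂=1):
  k=0: a=0, p=0, q=1
  k=1: a=7, p=1, q=7
  k=2: a=3, p=3, q=22

3/22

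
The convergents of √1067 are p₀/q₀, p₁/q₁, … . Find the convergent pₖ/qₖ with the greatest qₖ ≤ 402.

12772/391

√1067 = [32; 1, 1, 1, 64, …] (period length 4).
Convergents:
  p_0/q_0 = 32/1
  p_1/q_1 = 33/1
  p_2/q_2 = 65/2
  p_3/q_3 = 98/3
  p_4/q_4 = 6337/194
  p_5/q_5 = 6435/197
  p_6/q_6 = 12772/391
  p_7/q_7 = 19207/588
q_6 = 391 ≤ 402 < 588 = q_7, so the answer is 12772/391.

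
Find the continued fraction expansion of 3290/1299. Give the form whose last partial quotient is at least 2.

3290 = 2×1299 + 692
1299 = 1×692 + 607
692 = 1×607 + 85
607 = 7×85 + 12
85 = 7×12 + 1
12 = 12×1 + 0  (stop)
So 3290/1299 = [2; 1, 1, 7, 7, 12].

[2; 1, 1, 7, 7, 12]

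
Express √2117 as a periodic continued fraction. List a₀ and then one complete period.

a₀ = ⌊√2117⌋ = 46.

[46; 92]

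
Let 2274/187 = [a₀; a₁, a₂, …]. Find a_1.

6

2274 = 12·187 + 30   →  a_0 = 12
187 = 6·30 + 7   →  a_1 = 6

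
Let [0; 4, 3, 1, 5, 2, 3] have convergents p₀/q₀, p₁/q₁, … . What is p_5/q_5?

Using pₖ = aₖpₖ₋₁ + pₖ₋₂, qₖ = aₖqₖ₋₁ + qₖ₋₂ (with p₋₁=1, p₋₂=0, q₋₁=0, q₋₂=1):
  k=0: a=0, p=0, q=1
  k=1: a=4, p=1, q=4
  k=2: a=3, p=3, q=13
  k=3: a=1, p=4, q=17
  k=4: a=5, p=23, q=98
  k=5: a=2, p=50, q=213

50/213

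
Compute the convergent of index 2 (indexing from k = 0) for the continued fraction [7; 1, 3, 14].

Using pₖ = aₖpₖ₋₁ + pₖ₋₂, qₖ = aₖqₖ₋₁ + qₖ₋₂ (with p₋₁=1, p₋₂=0, q₋₁=0, q₋₂=1):
  k=0: a=7, p=7, q=1
  k=1: a=1, p=8, q=1
  k=2: a=3, p=31, q=4

31/4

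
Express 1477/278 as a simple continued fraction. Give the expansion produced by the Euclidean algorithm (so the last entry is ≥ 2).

1477 = 5·278 + 87
278 = 3·87 + 17
87 = 5·17 + 2
17 = 8·2 + 1
2 = 2·1 + 0  (stop)
So 1477/278 = [5; 3, 5, 8, 2].

[5; 3, 5, 8, 2]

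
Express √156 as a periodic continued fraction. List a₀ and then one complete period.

a₀ = ⌊√156⌋ = 12.
With m₀=0, d₀=1 and mₖ₊₁ = dₖaₖ − mₖ, dₖ₊₁ = (n − mₖ₊₁²)/dₖ, aₖ₊₁ = ⌊(a₀+mₖ₊₁)/dₖ₊₁⌋:
  k=1: m=12, d=12, a=2
  k=2: m=12, d=1, a=24
d=1 and a=2a₀=24 at k=2, so the next step gives (m, d) = (12, 12) again — its k=1 value — and the period has length 2.

[12; 2, 24]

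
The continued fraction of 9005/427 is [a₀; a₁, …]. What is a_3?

4

9005 = 21·427 + 38   →  a_0 = 21
427 = 11·38 + 9   →  a_1 = 11
38 = 4·9 + 2   →  a_2 = 4
9 = 4·2 + 1   →  a_3 = 4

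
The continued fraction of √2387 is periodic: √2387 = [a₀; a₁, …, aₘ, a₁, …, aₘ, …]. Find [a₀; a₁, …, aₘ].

[48; 1, 5, 1, 96]

a₀ = ⌊√2387⌋ = 48.
With m₀=0, d₀=1 and mₖ₊₁ = dₖaₖ − mₖ, dₖ₊₁ = (n − mₖ₊₁²)/dₖ, aₖ₊₁ = ⌊(a₀+mₖ₊₁)/dₖ₊₁⌋:
  k=1: m=48, d=83, a=1
  k=2: m=35, d=14, a=5
  k=3: m=35, d=83, a=1
  k=4: m=48, d=1, a=96
d=1 and a=2a₀=96 at k=4, so the next step gives (m, d) = (48, 83) again — its k=1 value — and the period has length 4.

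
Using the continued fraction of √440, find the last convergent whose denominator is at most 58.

√440 = [20; 1, 40, …] (period length 2).
Convergents:
  p_0/q_0 = 20/1
  p_1/q_1 = 21/1
  p_2/q_2 = 860/41
  p_3/q_3 = 881/42
  p_4/q_4 = 36100/1721
q_3 = 42 ≤ 58 < 1721 = q_4, so the answer is 881/42.

881/42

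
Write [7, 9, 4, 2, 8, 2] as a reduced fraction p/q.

10556/1485

Using pₖ = aₖpₖ₋₁ + pₖ₋₂ and qₖ = aₖqₖ₋₁ + qₖ₋₂:
  k=0: a=7, p=7, q=1
  k=1: a=9, p=64, q=9
  k=2: a=4, p=263, q=37
  k=3: a=2, p=590, q=83
  k=4: a=8, p=4983, q=701
  k=5: a=2, p=10556, q=1485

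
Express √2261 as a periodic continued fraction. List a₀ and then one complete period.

[47; 1, 1, 4, 1, 1, 94]

a₀ = ⌊√2261⌋ = 47.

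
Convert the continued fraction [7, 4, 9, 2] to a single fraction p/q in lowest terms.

Using pₖ = aₖpₖ₋₁ + pₖ₋₂ and qₖ = aₖqₖ₋₁ + qₖ₋₂:
  k=0: a=7, p=7, q=1
  k=1: a=4, p=29, q=4
  k=2: a=9, p=268, q=37
  k=3: a=2, p=565, q=78

565/78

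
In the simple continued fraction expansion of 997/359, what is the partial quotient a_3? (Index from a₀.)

2

997 = 2·359 + 279   →  a_0 = 2
359 = 1·279 + 80   →  a_1 = 1
279 = 3·80 + 39   →  a_2 = 3
80 = 2·39 + 2   →  a_3 = 2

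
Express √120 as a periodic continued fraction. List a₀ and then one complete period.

[10; 1, 20]

a₀ = ⌊√120⌋ = 10.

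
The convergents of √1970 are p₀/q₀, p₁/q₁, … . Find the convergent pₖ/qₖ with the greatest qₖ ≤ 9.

222/5

√1970 = [44; 2, 1, 1, 2, 88, …] (period length 5).
Convergents:
  p_0/q_0 = 44/1
  p_1/q_1 = 89/2
  p_2/q_2 = 133/3
  p_3/q_3 = 222/5
  p_4/q_4 = 577/13
q_3 = 5 ≤ 9 < 13 = q_4, so the answer is 222/5.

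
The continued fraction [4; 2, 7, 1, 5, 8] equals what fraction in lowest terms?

3652/817

Fold from the inside: start with 8/1.
  5 + 1/8 = 41/8
  1 + 8/41 = 49/41
  7 + 41/49 = 384/49
  2 + 49/384 = 817/384
  4 + 384/817 = 3652/817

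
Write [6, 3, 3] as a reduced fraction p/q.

Using pₖ = aₖpₖ₋₁ + pₖ₋₂ and qₖ = aₖqₖ₋₁ + qₖ₋₂:
  k=0: a=6, p=6, q=1
  k=1: a=3, p=19, q=3
  k=2: a=3, p=63, q=10

63/10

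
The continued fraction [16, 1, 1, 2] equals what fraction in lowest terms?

Using pₖ = aₖpₖ₋₁ + pₖ₋₂ and qₖ = aₖqₖ₋₁ + qₖ₋₂:
  k=0: a=16, p=16, q=1
  k=1: a=1, p=17, q=1
  k=2: a=1, p=33, q=2
  k=3: a=2, p=83, q=5

83/5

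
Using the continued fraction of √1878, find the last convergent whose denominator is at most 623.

√1878 = [43; 2, 1, 42, 1, 2, 86, …] (period length 6).
Convergents:
  p_0/q_0 = 43/1
  p_1/q_1 = 87/2
  p_2/q_2 = 130/3
  p_3/q_3 = 5547/128
  p_4/q_4 = 5677/131
  p_5/q_5 = 16901/390
  p_6/q_6 = 1459163/33671
q_5 = 390 ≤ 623 < 33671 = q_6, so the answer is 16901/390.

16901/390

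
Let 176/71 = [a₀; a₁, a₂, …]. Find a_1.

176 = 2·71 + 34   →  a_0 = 2
71 = 2·34 + 3   →  a_1 = 2

2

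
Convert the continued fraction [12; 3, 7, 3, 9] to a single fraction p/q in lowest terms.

Using pₖ = aₖpₖ₋₁ + pₖ₋₂ and qₖ = aₖqₖ₋₁ + qₖ₋₂:
  k=0: a=12, p=12, q=1
  k=1: a=3, p=37, q=3
  k=2: a=7, p=271, q=22
  k=3: a=3, p=850, q=69
  k=4: a=9, p=7921, q=643

7921/643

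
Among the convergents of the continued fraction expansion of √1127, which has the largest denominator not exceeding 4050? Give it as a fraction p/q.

√1127 = [33; 1, 1, 3, 33, 3, 1, 1, 66, …] (period length 8).
Convergents:
  p_0/q_0 = 33/1
  p_1/q_1 = 34/1
  p_2/q_2 = 67/2
  p_3/q_3 = 235/7
  p_4/q_4 = 7822/233
  p_5/q_5 = 23701/706
  p_6/q_6 = 31523/939
  p_7/q_7 = 55224/1645
  p_8/q_8 = 3676307/109509
q_7 = 1645 ≤ 4050 < 109509 = q_8, so the answer is 55224/1645.

55224/1645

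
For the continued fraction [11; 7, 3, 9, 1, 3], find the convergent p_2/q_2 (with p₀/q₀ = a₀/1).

245/22

Using pₖ = aₖpₖ₋₁ + pₖ₋₂, qₖ = aₖqₖ₋₁ + qₖ₋₂ (with p₋₁=1, p₋₂=0, q₋₁=0, q₋₂=1):
  k=0: a=11, p=11, q=1
  k=1: a=7, p=78, q=7
  k=2: a=3, p=245, q=22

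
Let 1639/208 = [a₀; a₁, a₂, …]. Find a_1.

1639 = 7·208 + 183   →  a_0 = 7
208 = 1·183 + 25   →  a_1 = 1

1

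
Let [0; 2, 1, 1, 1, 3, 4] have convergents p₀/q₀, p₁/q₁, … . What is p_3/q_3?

Using pₖ = aₖpₖ₋₁ + pₖ₋₂, qₖ = aₖqₖ₋₁ + qₖ₋₂ (with p₋₁=1, p₋₂=0, q₋₁=0, q₋₂=1):
  k=0: a=0, p=0, q=1
  k=1: a=2, p=1, q=2
  k=2: a=1, p=1, q=3
  k=3: a=1, p=2, q=5

2/5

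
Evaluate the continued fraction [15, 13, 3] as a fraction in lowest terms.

603/40

Fold from the inside: start with 3/1.
  13 + 1/3 = 40/3
  15 + 3/40 = 603/40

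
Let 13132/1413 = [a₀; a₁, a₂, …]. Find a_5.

13132 = 9·1413 + 415   →  a_0 = 9
1413 = 3·415 + 168   →  a_1 = 3
415 = 2·168 + 79   →  a_2 = 2
168 = 2·79 + 10   →  a_3 = 2
79 = 7·10 + 9   →  a_4 = 7
10 = 1·9 + 1   →  a_5 = 1

1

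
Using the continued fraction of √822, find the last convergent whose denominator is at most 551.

7397/258

√822 = [28; 1, 2, 28, 2, 1, 56, …] (period length 6).
Convergents:
  p_0/q_0 = 28/1
  p_1/q_1 = 29/1
  p_2/q_2 = 86/3
  p_3/q_3 = 2437/85
  p_4/q_4 = 4960/173
  p_5/q_5 = 7397/258
  p_6/q_6 = 419192/14621
q_5 = 258 ≤ 551 < 14621 = q_6, so the answer is 7397/258.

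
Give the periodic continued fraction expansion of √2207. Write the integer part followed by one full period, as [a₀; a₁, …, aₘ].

[46; 1, 45, 1, 92]

a₀ = ⌊√2207⌋ = 46.
With m₀=0, d₀=1 and mₖ₊₁ = dₖaₖ − mₖ, dₖ₊₁ = (n − mₖ₊₁²)/dₖ, aₖ₊₁ = ⌊(a₀+mₖ₊₁)/dₖ₊₁⌋:
  k=1: m=46, d=91, a=1
  k=2: m=45, d=2, a=45
  k=3: m=45, d=91, a=1
  k=4: m=46, d=1, a=92
d=1 and a=2a₀=92 at k=4, so the next step gives (m, d) = (46, 91) again — its k=1 value — and the period has length 4.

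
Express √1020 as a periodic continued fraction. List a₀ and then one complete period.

a₀ = ⌊√1020⌋ = 31.
With m₀=0, d₀=1 and mₖ₊₁ = dₖaₖ − mₖ, dₖ₊₁ = (n − mₖ₊₁²)/dₖ, aₖ₊₁ = ⌊(a₀+mₖ₊₁)/dₖ₊₁⌋:
  k=1: m=31, d=59, a=1
  k=2: m=28, d=4, a=14
  k=3: m=28, d=59, a=1
  k=4: m=31, d=1, a=62
d=1 and a=2a₀=62 at k=4, so the next step gives (m, d) = (31, 59) again — its k=1 value — and the period has length 4.

[31; 1, 14, 1, 62]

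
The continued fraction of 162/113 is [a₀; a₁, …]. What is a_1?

162 = 1·113 + 49   →  a_0 = 1
113 = 2·49 + 15   →  a_1 = 2

2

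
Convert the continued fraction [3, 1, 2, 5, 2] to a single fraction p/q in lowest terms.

Fold from the inside: start with 2/1.
  5 + 1/2 = 11/2
  2 + 2/11 = 24/11
  1 + 11/24 = 35/24
  3 + 24/35 = 129/35

129/35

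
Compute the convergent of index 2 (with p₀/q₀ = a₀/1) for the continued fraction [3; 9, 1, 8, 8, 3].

31/10

Using pₖ = aₖpₖ₋₁ + pₖ₋₂, qₖ = aₖqₖ₋₁ + qₖ₋₂ (with p₋₁=1, p₋₂=0, q₋₁=0, q₋₂=1):
  k=0: a=3, p=3, q=1
  k=1: a=9, p=28, q=9
  k=2: a=1, p=31, q=10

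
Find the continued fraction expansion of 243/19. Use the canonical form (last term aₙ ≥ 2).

243 = 12*19 + 15
19 = 1*15 + 4
15 = 3*4 + 3
4 = 1*3 + 1
3 = 3*1 + 0  (stop)
So 243/19 = [12; 1, 3, 1, 3].

[12; 1, 3, 1, 3]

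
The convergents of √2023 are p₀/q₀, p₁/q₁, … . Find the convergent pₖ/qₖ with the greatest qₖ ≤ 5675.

182115/4049

√2023 = [44; 1, 43, 1, 88, …] (period length 4).
Convergents:
  p_0/q_0 = 44/1
  p_1/q_1 = 45/1
  p_2/q_2 = 1979/44
  p_3/q_3 = 2024/45
  p_4/q_4 = 180091/4004
  p_5/q_5 = 182115/4049
  p_6/q_6 = 8011036/178111
q_5 = 4049 ≤ 5675 < 178111 = q_6, so the answer is 182115/4049.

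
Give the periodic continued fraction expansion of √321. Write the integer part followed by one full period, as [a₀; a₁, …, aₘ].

a₀ = ⌊√321⌋ = 17.

[17; 1, 10, 1, 34]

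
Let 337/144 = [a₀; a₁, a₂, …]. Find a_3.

337 = 2·144 + 49   →  a_0 = 2
144 = 2·49 + 46   →  a_1 = 2
49 = 1·46 + 3   →  a_2 = 1
46 = 15·3 + 1   →  a_3 = 15

15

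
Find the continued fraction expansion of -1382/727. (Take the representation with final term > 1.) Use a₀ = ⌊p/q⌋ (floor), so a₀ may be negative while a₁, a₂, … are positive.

[-2; 10, 10, 3, 2]

-1382 = -2*727 + 72
727 = 10*72 + 7
72 = 10*7 + 2
7 = 3*2 + 1
2 = 2*1 + 0  (stop)
So -1382/727 = [-2; 10, 10, 3, 2].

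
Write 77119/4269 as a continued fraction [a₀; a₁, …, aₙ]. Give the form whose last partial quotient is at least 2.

77119 = 18×4269 + 277
4269 = 15×277 + 114
277 = 2×114 + 49
114 = 2×49 + 16
49 = 3×16 + 1
16 = 16×1 + 0  (stop)
So 77119/4269 = [18; 15, 2, 2, 3, 16].

[18; 15, 2, 2, 3, 16]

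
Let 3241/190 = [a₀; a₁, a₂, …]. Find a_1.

17

3241 = 17·190 + 11   →  a_0 = 17
190 = 17·11 + 3   →  a_1 = 17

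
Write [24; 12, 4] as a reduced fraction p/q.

Using pₖ = aₖpₖ₋₁ + pₖ₋₂ and qₖ = aₖqₖ₋₁ + qₖ₋₂:
  k=0: a=24, p=24, q=1
  k=1: a=12, p=289, q=12
  k=2: a=4, p=1180, q=49

1180/49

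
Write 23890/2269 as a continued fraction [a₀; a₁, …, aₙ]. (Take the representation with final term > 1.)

23890 = 10×2269 + 1200
2269 = 1×1200 + 1069
1200 = 1×1069 + 131
1069 = 8×131 + 21
131 = 6×21 + 5
21 = 4×5 + 1
5 = 5×1 + 0  (stop)
So 23890/2269 = [10; 1, 1, 8, 6, 4, 5].

[10; 1, 1, 8, 6, 4, 5]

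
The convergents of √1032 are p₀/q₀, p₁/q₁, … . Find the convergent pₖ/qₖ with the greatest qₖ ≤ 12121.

132097/4112

√1032 = [32; 8, 64, …] (period length 2).
Convergents:
  p_0/q_0 = 32/1
  p_1/q_1 = 257/8
  p_2/q_2 = 16480/513
  p_3/q_3 = 132097/4112
  p_4/q_4 = 8470688/263681
q_3 = 4112 ≤ 12121 < 263681 = q_4, so the answer is 132097/4112.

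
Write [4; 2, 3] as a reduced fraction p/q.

31/7

Fold from the inside: start with 3/1.
  2 + 1/3 = 7/3
  4 + 3/7 = 31/7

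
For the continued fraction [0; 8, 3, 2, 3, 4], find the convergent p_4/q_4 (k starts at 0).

Using pₖ = aₖpₖ₋₁ + pₖ₋₂, qₖ = aₖqₖ₋₁ + qₖ₋₂ (with p₋₁=1, p₋₂=0, q₋₁=0, q₋₂=1):
  k=0: a=0, p=0, q=1
  k=1: a=8, p=1, q=8
  k=2: a=3, p=3, q=25
  k=3: a=2, p=7, q=58
  k=4: a=3, p=24, q=199

24/199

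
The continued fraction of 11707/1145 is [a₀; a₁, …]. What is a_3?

11707 = 10·1145 + 257   →  a_0 = 10
1145 = 4·257 + 117   →  a_1 = 4
257 = 2·117 + 23   →  a_2 = 2
117 = 5·23 + 2   →  a_3 = 5

5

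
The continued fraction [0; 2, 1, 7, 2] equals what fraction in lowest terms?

Using pₖ = aₖpₖ₋₁ + pₖ₋₂ and qₖ = aₖqₖ₋₁ + qₖ₋₂:
  k=0: a=0, p=0, q=1
  k=1: a=2, p=1, q=2
  k=2: a=1, p=1, q=3
  k=3: a=7, p=8, q=23
  k=4: a=2, p=17, q=49

17/49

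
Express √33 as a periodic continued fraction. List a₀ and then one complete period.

[5; 1, 2, 1, 10]

a₀ = ⌊√33⌋ = 5.
With m₀=0, d₀=1 and mₖ₊₁ = dₖaₖ − mₖ, dₖ₊₁ = (n − mₖ₊₁²)/dₖ, aₖ₊₁ = ⌊(a₀+mₖ₊₁)/dₖ₊₁⌋:
  k=1: m=5, d=8, a=1
  k=2: m=3, d=3, a=2
  k=3: m=3, d=8, a=1
  k=4: m=5, d=1, a=10
d=1 and a=2a₀=10 at k=4, so the next step gives (m, d) = (5, 8) again — its k=1 value — and the period has length 4.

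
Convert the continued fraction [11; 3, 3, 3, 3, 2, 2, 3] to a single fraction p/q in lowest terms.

Using pₖ = aₖpₖ₋₁ + pₖ₋₂ and qₖ = aₖqₖ₋₁ + qₖ₋₂:
  k=0: a=11, p=11, q=1
  k=1: a=3, p=34, q=3
  k=2: a=3, p=113, q=10
  k=3: a=3, p=373, q=33
  k=4: a=3, p=1232, q=109
  k=5: a=2, p=2837, q=251
  k=6: a=2, p=6906, q=611
  k=7: a=3, p=23555, q=2084

23555/2084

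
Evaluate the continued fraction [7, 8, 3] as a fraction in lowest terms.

Using pₖ = aₖpₖ₋₁ + pₖ₋₂ and qₖ = aₖqₖ₋₁ + qₖ₋₂:
  k=0: a=7, p=7, q=1
  k=1: a=8, p=57, q=8
  k=2: a=3, p=178, q=25

178/25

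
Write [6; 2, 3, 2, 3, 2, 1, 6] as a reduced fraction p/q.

7801/1212

Using pₖ = aₖpₖ₋₁ + pₖ₋₂ and qₖ = aₖqₖ₋₁ + qₖ₋₂:
  k=0: a=6, p=6, q=1
  k=1: a=2, p=13, q=2
  k=2: a=3, p=45, q=7
  k=3: a=2, p=103, q=16
  k=4: a=3, p=354, q=55
  k=5: a=2, p=811, q=126
  k=6: a=1, p=1165, q=181
  k=7: a=6, p=7801, q=1212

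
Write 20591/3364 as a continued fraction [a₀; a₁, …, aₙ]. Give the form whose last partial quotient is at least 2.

20591 = 6*3364 + 407
3364 = 8*407 + 108
407 = 3*108 + 83
108 = 1*83 + 25
83 = 3*25 + 8
25 = 3*8 + 1
8 = 8*1 + 0  (stop)
So 20591/3364 = [6; 8, 3, 1, 3, 3, 8].

[6; 8, 3, 1, 3, 3, 8]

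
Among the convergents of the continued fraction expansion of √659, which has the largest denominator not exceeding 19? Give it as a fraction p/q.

√659 = [25; 1, 2, 25, 2, 1, 50, …] (period length 6).
Convergents:
  p_0/q_0 = 25/1
  p_1/q_1 = 26/1
  p_2/q_2 = 77/3
  p_3/q_3 = 1951/76
q_2 = 3 ≤ 19 < 76 = q_3, so the answer is 77/3.

77/3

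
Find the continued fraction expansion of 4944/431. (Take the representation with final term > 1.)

[11; 2, 8, 8, 3]

4944 = 11*431 + 203
431 = 2*203 + 25
203 = 8*25 + 3
25 = 8*3 + 1
3 = 3*1 + 0  (stop)
So 4944/431 = [11; 2, 8, 8, 3].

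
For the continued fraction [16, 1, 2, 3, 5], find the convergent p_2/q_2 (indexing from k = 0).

Using pₖ = aₖpₖ₋₁ + pₖ₋₂, qₖ = aₖqₖ₋₁ + qₖ₋₂ (with p₋₁=1, p₋₂=0, q₋₁=0, q₋₂=1):
  k=0: a=16, p=16, q=1
  k=1: a=1, p=17, q=1
  k=2: a=2, p=50, q=3

50/3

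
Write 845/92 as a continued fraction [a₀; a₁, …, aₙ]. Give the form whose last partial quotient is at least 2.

845 = 9·92 + 17
92 = 5·17 + 7
17 = 2·7 + 3
7 = 2·3 + 1
3 = 3·1 + 0  (stop)
So 845/92 = [9; 5, 2, 2, 3].

[9; 5, 2, 2, 3]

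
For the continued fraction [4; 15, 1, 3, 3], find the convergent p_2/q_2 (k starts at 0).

Using pₖ = aₖpₖ₋₁ + pₖ₋₂, qₖ = aₖqₖ₋₁ + qₖ₋₂ (with p₋₁=1, p₋₂=0, q₋₁=0, q₋₂=1):
  k=0: a=4, p=4, q=1
  k=1: a=15, p=61, q=15
  k=2: a=1, p=65, q=16

65/16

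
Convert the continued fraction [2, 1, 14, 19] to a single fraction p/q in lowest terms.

Using pₖ = aₖpₖ₋₁ + pₖ₋₂ and qₖ = aₖqₖ₋₁ + qₖ₋₂:
  k=0: a=2, p=2, q=1
  k=1: a=1, p=3, q=1
  k=2: a=14, p=44, q=15
  k=3: a=19, p=839, q=286

839/286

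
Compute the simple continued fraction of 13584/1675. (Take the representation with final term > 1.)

13584 = 8×1675 + 184
1675 = 9×184 + 19
184 = 9×19 + 13
19 = 1×13 + 6
13 = 2×6 + 1
6 = 6×1 + 0  (stop)
So 13584/1675 = [8; 9, 9, 1, 2, 6].

[8; 9, 9, 1, 2, 6]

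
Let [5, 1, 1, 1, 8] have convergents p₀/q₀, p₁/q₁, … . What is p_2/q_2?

11/2

Using pₖ = aₖpₖ₋₁ + pₖ₋₂, qₖ = aₖqₖ₋₁ + qₖ₋₂ (with p₋₁=1, p₋₂=0, q₋₁=0, q₋₂=1):
  k=0: a=5, p=5, q=1
  k=1: a=1, p=6, q=1
  k=2: a=1, p=11, q=2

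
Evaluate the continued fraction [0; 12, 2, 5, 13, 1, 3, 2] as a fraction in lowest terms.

1382/17213

Using pₖ = aₖpₖ₋₁ + pₖ₋₂ and qₖ = aₖqₖ₋₁ + qₖ₋₂:
  k=0: a=0, p=0, q=1
  k=1: a=12, p=1, q=12
  k=2: a=2, p=2, q=25
  k=3: a=5, p=11, q=137
  k=4: a=13, p=145, q=1806
  k=5: a=1, p=156, q=1943
  k=6: a=3, p=613, q=7635
  k=7: a=2, p=1382, q=17213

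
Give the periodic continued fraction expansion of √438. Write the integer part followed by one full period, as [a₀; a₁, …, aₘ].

[20; 1, 12, 1, 40]

a₀ = ⌊√438⌋ = 20.
With m₀=0, d₀=1 and mₖ₊₁ = dₖaₖ − mₖ, dₖ₊₁ = (n − mₖ₊₁²)/dₖ, aₖ₊₁ = ⌊(a₀+mₖ₊₁)/dₖ₊₁⌋:
  k=1: m=20, d=38, a=1
  k=2: m=18, d=3, a=12
  k=3: m=18, d=38, a=1
  k=4: m=20, d=1, a=40
d=1 and a=2a₀=40 at k=4, so the next step gives (m, d) = (20, 38) again — its k=1 value — and the period has length 4.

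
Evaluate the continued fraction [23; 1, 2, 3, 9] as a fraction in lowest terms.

Using pₖ = aₖpₖ₋₁ + pₖ₋₂ and qₖ = aₖqₖ₋₁ + qₖ₋₂:
  k=0: a=23, p=23, q=1
  k=1: a=1, p=24, q=1
  k=2: a=2, p=71, q=3
  k=3: a=3, p=237, q=10
  k=4: a=9, p=2204, q=93

2204/93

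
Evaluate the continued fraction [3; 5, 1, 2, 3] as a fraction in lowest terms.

Using pₖ = aₖpₖ₋₁ + pₖ₋₂ and qₖ = aₖqₖ₋₁ + qₖ₋₂:
  k=0: a=3, p=3, q=1
  k=1: a=5, p=16, q=5
  k=2: a=1, p=19, q=6
  k=3: a=2, p=54, q=17
  k=4: a=3, p=181, q=57

181/57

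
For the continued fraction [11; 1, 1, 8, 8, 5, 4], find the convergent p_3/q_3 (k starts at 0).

Using pₖ = aₖpₖ₋₁ + pₖ₋₂, qₖ = aₖqₖ₋₁ + qₖ₋₂ (with p₋₁=1, p₋₂=0, q₋₁=0, q₋₂=1):
  k=0: a=11, p=11, q=1
  k=1: a=1, p=12, q=1
  k=2: a=1, p=23, q=2
  k=3: a=8, p=196, q=17

196/17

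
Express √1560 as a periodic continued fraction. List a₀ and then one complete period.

a₀ = ⌊√1560⌋ = 39.
With m₀=0, d₀=1 and mₖ₊₁ = dₖaₖ − mₖ, dₖ₊₁ = (n − mₖ₊₁²)/dₖ, aₖ₊₁ = ⌊(a₀+mₖ₊₁)/dₖ₊₁⌋:
  k=1: m=39, d=39, a=2
  k=2: m=39, d=1, a=78
d=1 and a=2a₀=78 at k=2, so the next step gives (m, d) = (39, 39) again — its k=1 value — and the period has length 2.

[39; 2, 78]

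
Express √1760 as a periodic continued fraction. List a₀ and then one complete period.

a₀ = ⌊√1760⌋ = 41.
With m₀=0, d₀=1 and mₖ₊₁ = dₖaₖ − mₖ, dₖ₊₁ = (n − mₖ₊₁²)/dₖ, aₖ₊₁ = ⌊(a₀+mₖ₊₁)/dₖ₊₁⌋:
  k=1: m=41, d=79, a=1
  k=2: m=38, d=4, a=19
  k=3: m=38, d=79, a=1
  k=4: m=41, d=1, a=82
d=1 and a=2a₀=82 at k=4, so the next step gives (m, d) = (41, 79) again — its k=1 value — and the period has length 4.

[41; 1, 19, 1, 82]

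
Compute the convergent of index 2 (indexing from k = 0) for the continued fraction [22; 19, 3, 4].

1279/58

Using pₖ = aₖpₖ₋₁ + pₖ₋₂, qₖ = aₖqₖ₋₁ + qₖ₋₂ (with p₋₁=1, p₋₂=0, q₋₁=0, q₋₂=1):
  k=0: a=22, p=22, q=1
  k=1: a=19, p=419, q=19
  k=2: a=3, p=1279, q=58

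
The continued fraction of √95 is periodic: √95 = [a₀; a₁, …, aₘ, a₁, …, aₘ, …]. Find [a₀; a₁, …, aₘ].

a₀ = ⌊√95⌋ = 9.
With m₀=0, d₀=1 and mₖ₊₁ = dₖaₖ − mₖ, dₖ₊₁ = (n − mₖ₊₁²)/dₖ, aₖ₊₁ = ⌊(a₀+mₖ₊₁)/dₖ₊₁⌋:
  k=1: m=9, d=14, a=1
  k=2: m=5, d=5, a=2
  k=3: m=5, d=14, a=1
  k=4: m=9, d=1, a=18
d=1 and a=2a₀=18 at k=4, so the next step gives (m, d) = (9, 14) again — its k=1 value — and the period has length 4.

[9; 1, 2, 1, 18]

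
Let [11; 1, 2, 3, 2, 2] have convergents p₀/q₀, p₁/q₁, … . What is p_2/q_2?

Using pₖ = aₖpₖ₋₁ + pₖ₋₂, qₖ = aₖqₖ₋₁ + qₖ₋₂ (with p₋₁=1, p₋₂=0, q₋₁=0, q₋₂=1):
  k=0: a=11, p=11, q=1
  k=1: a=1, p=12, q=1
  k=2: a=2, p=35, q=3

35/3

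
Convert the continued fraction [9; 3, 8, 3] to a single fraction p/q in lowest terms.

727/78

Fold from the inside: start with 3/1.
  8 + 1/3 = 25/3
  3 + 3/25 = 78/25
  9 + 25/78 = 727/78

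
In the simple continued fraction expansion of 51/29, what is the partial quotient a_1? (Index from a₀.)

1

51 = 1·29 + 22   →  a_0 = 1
29 = 1·22 + 7   →  a_1 = 1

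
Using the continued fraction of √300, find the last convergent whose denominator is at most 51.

433/25

√300 = [17; 3, 8, 3, 34, …] (period length 4).
Convergents:
  p_0/q_0 = 17/1
  p_1/q_1 = 52/3
  p_2/q_2 = 433/25
  p_3/q_3 = 1351/78
q_2 = 25 ≤ 51 < 78 = q_3, so the answer is 433/25.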